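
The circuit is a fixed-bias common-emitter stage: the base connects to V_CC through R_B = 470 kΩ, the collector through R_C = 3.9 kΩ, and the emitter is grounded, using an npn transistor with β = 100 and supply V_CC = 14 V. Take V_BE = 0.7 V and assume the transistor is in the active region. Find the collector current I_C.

Base loop: V_CC = I_B·R_B + V_BE, so I_B = (14 − 0.7)/470 kΩ = 0.0283 mA.
In the active region I_C = β·I_B = 100 × 0.0283 = 2.83 mA.
Collector loop: V_CE = V_CC − I_C·R_C = 14 − 2.83×3.9 = 2.96 V.
Since V_CE = 2.96 V > V_CE(sat) ≈ 0.2 V, the transistor is in the active region as assumed.

I_C ≈ 2.8 mA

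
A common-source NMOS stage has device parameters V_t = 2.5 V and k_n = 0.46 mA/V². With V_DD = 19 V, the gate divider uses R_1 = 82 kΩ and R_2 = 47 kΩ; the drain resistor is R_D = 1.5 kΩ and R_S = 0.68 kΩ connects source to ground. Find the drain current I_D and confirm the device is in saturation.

V_G = V_DD·R_2/(R_1+R_2) = 19×47/129 = 6.92 V.
Assume saturation: I_D = (k_n/2)(V_GS − V_t)² with V_GS = V_G − I_D·R_S = 6.92 − 0.68·I_D.
Substituting gives 0.106·I_D² − 2.38·I_D + 4.5 = 0, with roots I_D = 2.08 or 20.3 mA.
The root I_D = 20.3 mA gives V_GS = -6.9 V ≤ V_t, so take I_D = 2.08 mA.
Then V_GS = 5.51 V and V_DS = V_DD − I_D(R_D+R_S) = 19 − 2.08×2.18 = 14.5 V.
Saturation requires V_DS ≥ V_GS − V_t = 3.01 V; 14.5 ≥ 3.01 ✓.

I_D ≈ 2.1 mA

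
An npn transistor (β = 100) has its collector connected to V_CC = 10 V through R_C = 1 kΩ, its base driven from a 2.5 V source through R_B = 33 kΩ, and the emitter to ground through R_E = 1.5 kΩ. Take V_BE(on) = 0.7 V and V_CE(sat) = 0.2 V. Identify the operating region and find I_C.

Assume active. Base-emitter loop: I_B = (V_BB − V_BE)/(R_B + (β+1)R_E) = (2.5 − 0.7)/(33 + 101×1.5) = 0.00976 mA.
I_C = β·I_B = 100×0.00976 = 0.976 mA.
V_CE = V_CC − I_C·R_C − I_E·R_E = 10 − 0.976×1 − 0.985×1.5 = 7.55 V > V_CE(sat), so the active-region assumption holds.

active; I_C ≈ 0.98 mA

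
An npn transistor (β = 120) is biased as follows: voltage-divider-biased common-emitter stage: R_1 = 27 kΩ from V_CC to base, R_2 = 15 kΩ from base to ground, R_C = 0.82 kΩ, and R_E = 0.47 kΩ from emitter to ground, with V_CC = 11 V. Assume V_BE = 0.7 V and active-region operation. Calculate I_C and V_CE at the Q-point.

I_C ≈ 5.8 mA, V_CE ≈ 3.5 V

Thevenize the base divider: V_Th = V_CC·R_2/(R_1+R_2) = 11×15/42 = 3.93 V, R_Th = R_1‖R_2 = 9.64 kΩ.
Base-emitter loop: V_Th = I_B·R_Th + V_BE + (β+1)I_B·R_E, so I_B = (3.93 − 0.7) / (9.64 + 121×0.47) = 0.0485 mA.
I_C = β·I_B = 120×0.0485 = 5.82 mA, and I_E = (β+1)I_B = 5.87 mA.
V_CE = V_CC − I_C·R_C − I_E·R_E = 11 − 5.82×0.82 − 5.87×0.47 = 3.46 V.
V_CE = 3.46 V > 0.2 V confirms active-region operation.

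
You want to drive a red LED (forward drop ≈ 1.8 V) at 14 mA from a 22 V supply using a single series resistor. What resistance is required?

The resistor drops V_S − V_D = 22 − 1.8 = 20.2 V at 14 mA.
R = 20.2 V / 14 mA = 1.44 kΩ.

R ≈ 1.4 kΩ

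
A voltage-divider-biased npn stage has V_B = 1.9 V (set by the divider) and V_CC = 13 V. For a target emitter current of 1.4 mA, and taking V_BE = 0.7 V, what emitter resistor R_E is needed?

V_E = V_B − V_BE = 1.9 − 0.7 = 1.2 V.
R_E = V_E / I_E = 1.2 / 1.4 = 0.857 kΩ.

R_E ≈ 0.86 kΩ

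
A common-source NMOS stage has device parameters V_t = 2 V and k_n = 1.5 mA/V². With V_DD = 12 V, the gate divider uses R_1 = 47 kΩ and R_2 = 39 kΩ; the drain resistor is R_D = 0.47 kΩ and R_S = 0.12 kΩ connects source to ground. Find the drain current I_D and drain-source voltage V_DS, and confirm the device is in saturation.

V_G = V_DD·R_2/(R_1+R_2) = 12×39/86 = 5.44 V.
Assume saturation: I_D = (k_n/2)(V_GS − V_t)² with V_GS = V_G − I_D·R_S = 5.44 − 0.12·I_D.
Substituting gives 0.0108·I_D² − 1.62·I_D + 8.88 = 0, with roots I_D = 5.7 or 144 mA.
The root I_D = 144 mA gives V_GS = -11.9 V ≤ V_t, so take I_D = 5.7 mA.
Then V_GS = 4.76 V and V_DS = V_DD − I_D(R_D+R_S) = 12 − 5.7×0.59 = 8.64 V.
Saturation requires V_DS ≥ V_GS − V_t = 2.76 V; 8.64 ≥ 2.76 ✓.

I_D ≈ 5.7 mA, V_DS ≈ 8.6 V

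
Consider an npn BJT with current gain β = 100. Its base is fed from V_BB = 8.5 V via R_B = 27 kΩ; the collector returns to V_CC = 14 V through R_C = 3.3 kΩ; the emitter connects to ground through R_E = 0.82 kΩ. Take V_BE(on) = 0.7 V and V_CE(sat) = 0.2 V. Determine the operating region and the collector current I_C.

Assume active: I_B = (8.5 − 0.7)/(27 + 101×0.82) = 0.071 mA, I_C = β·I_B = 7.1 mA.
Then V_CE = 14 − 7.1×3.3 − 7.17×0.82 = -15.3 V < 0.2 V — the active assumption fails.
Re-solve with V_CE = 0.2 V. KCL at the emitter: V_E/R_E = (V_BB−0.7−V_E)/R_B + (V_CC−0.2−V_E)/R_C, giving V_E = 2.87 V.
I_C = (V_CC − 0.2 − V_E)/R_C = (13.8 − 2.87)/3.3 = 3.31 mA.
Check: I_B = (7.8 − 2.87)/27 = 0.183 mA, and β·I_B = 18.3 mA > I_C, confirming saturation.

saturation; I_C ≈ 3.3 mA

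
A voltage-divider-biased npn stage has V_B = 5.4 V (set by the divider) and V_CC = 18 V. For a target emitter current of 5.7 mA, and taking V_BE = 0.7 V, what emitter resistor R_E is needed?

V_E = V_B − V_BE = 5.4 − 0.7 = 4.7 V.
R_E = V_E / I_E = 4.7 / 5.7 = 0.825 kΩ.

R_E ≈ 0.82 kΩ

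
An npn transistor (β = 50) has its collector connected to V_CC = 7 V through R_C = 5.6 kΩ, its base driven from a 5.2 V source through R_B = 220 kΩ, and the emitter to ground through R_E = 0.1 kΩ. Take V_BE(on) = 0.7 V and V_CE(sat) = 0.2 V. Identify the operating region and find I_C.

Assume active. Base-emitter loop: I_B = (V_BB − V_BE)/(R_B + (β+1)R_E) = (5.2 − 0.7)/(220 + 51×0.1) = 0.02 mA.
I_C = β·I_B = 50×0.02 = 1 mA.
V_CE = V_CC − I_C·R_C − I_E·R_E = 7 − 1×5.6 − 1.02×0.1 = 1.3 V > V_CE(sat), so the active-region assumption holds.

active; I_C ≈ 1 mA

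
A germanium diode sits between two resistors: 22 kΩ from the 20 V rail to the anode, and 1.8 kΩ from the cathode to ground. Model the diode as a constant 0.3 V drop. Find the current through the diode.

The two resistors are in series with the diode, so KVL gives 20 = I·22 + 0.3 + I·1.8.
I = (20 − 0.3) / (22 + 1.8) kΩ = 19.7 / 23.8 = 0.828 mA.

I ≈ 0.83 mA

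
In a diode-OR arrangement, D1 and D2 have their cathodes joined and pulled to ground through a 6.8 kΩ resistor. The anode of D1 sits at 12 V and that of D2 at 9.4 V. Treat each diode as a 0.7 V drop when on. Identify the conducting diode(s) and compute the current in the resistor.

Assume both conduct. Then node N would need to be at both 12−0.7 = 11.3 V and 9.4−0.7 = 8.7 V, which is impossible.
Assume only D1 conducts: V_N = 12 − 0.7 = 11.3 V, so I_R = 11.3/6.8 = 1.66 mA.
Check D2: its anode-to-cathode voltage is 9.4 − 11.3 = -1.9 V < 0.7 V, so it is off. The assumption is consistent.

Only D1 conducts; I_R ≈ 1.7 mA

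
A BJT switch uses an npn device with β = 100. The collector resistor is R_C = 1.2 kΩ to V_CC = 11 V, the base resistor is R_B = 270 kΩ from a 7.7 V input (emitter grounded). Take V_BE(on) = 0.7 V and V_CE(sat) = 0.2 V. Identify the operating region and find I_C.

active; I_C ≈ 2.6 mA

Assume active. Base-emitter loop: I_B = (V_BB − V_BE)/R_B = (7.7 − 0.7)/270 = 0.0259 mA.
I_C = β·I_B = 100×0.0259 = 2.59 mA.
V_CE = V_CC − I_C·R_C = 11 − 2.59×1.2 = 7.89 V > V_CE(sat), so the active-region assumption holds.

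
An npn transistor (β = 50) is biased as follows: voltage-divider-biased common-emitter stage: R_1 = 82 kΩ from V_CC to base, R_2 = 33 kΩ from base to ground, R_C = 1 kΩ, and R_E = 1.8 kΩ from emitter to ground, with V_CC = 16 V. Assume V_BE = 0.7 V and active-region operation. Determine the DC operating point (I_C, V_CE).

Thevenize the base divider: V_Th = V_CC·R_2/(R_1+R_2) = 16×33/115 = 4.59 V, R_Th = R_1‖R_2 = 23.5 kΩ.
Base-emitter loop: V_Th = I_B·R_Th + V_BE + (β+1)I_B·R_E, so I_B = (4.59 − 0.7) / (23.5 + 51×1.8) = 0.0337 mA.
I_C = β·I_B = 50×0.0337 = 1.69 mA, and I_E = (β+1)I_B = 1.72 mA.
V_CE = V_CC − I_C·R_C − I_E·R_E = 16 − 1.69×1 − 1.72×1.8 = 11.2 V.
V_CE = 11.2 V > 0.2 V confirms active-region operation.

I_C ≈ 1.7 mA, V_CE ≈ 11 V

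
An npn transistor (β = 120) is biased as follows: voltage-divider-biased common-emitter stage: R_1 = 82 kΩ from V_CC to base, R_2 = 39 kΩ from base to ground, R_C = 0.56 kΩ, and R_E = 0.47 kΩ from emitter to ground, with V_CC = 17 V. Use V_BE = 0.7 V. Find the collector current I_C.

Thevenize the base divider: V_Th = V_CC·R_2/(R_1+R_2) = 17×39/121 = 5.48 V, R_Th = R_1‖R_2 = 26.4 kΩ.
Base-emitter loop: V_Th = I_B·R_Th + V_BE + (β+1)I_B·R_E, so I_B = (5.48 − 0.7) / (26.4 + 121×0.47) = 0.0574 mA.
I_C = β·I_B = 120×0.0574 = 6.89 mA, and I_E = (β+1)I_B = 6.94 mA.
V_CE = V_CC − I_C·R_C − I_E·R_E = 17 − 6.89×0.56 − 6.94×0.47 = 9.88 V.
V_CE = 9.88 V > 0.2 V confirms active-region operation.

I_C ≈ 6.9 mA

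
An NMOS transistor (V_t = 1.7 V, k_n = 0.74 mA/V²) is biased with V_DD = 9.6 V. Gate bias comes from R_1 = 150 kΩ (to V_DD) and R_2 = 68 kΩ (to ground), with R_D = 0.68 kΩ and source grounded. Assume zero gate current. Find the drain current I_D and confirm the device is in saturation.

I_D ≈ 0.62 mA

V_G = V_DD·R_2/(R_1+R_2) = 9.6×68/218 = 2.99 V. With the source grounded, V_GS = V_G = 2.99 V.
Assume saturation: I_D = (k_n/2)(V_GS − V_t)² = (0.74/2)×(2.99 − 1.7)² = 0.37×1.29² = 0.62 mA.
V_DS = V_DD − I_D·R_D = 9.6 − 0.62×0.68 = 9.18 V.
Saturation requires V_DS ≥ V_GS − V_t = 1.29 V; 9.18 ≥ 1.29 ✓.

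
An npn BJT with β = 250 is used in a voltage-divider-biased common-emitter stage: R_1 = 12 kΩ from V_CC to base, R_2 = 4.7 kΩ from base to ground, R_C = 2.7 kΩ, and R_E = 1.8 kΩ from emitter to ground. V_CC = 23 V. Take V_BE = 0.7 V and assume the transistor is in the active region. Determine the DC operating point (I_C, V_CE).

Thevenize the base divider: V_Th = V_CC·R_2/(R_1+R_2) = 23×4.7/16.7 = 6.47 V, R_Th = R_1‖R_2 = 3.38 kΩ.
Base-emitter loop: V_Th = I_B·R_Th + V_BE + (β+1)I_B·R_E, so I_B = (6.47 − 0.7) / (3.38 + 251×1.8) = 0.0127 mA.
I_C = β·I_B = 250×0.0127 = 3.17 mA, and I_E = (β+1)I_B = 3.18 mA.
V_CE = V_CC − I_C·R_C − I_E·R_E = 23 − 3.17×2.7 − 3.18×1.8 = 8.71 V.
V_CE = 8.71 V > 0.2 V confirms active-region operation.

I_C ≈ 3.2 mA, V_CE ≈ 8.7 V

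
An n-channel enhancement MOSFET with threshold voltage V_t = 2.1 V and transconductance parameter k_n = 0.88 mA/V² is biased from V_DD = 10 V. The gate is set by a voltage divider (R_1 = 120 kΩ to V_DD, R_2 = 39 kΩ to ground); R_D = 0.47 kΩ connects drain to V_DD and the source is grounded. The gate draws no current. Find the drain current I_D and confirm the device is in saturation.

I_D ≈ 0.055 mA

V_G = V_DD·R_2/(R_1+R_2) = 10×39/159 = 2.45 V. With the source grounded, V_GS = V_G = 2.45 V.
Assume saturation: I_D = (k_n/2)(V_GS − V_t)² = (0.88/2)×(2.45 − 2.1)² = 0.44×0.353² = 0.0548 mA.
V_DS = V_DD − I_D·R_D = 10 − 0.0548×0.47 = 9.97 V.
Saturation requires V_DS ≥ V_GS − V_t = 0.353 V; 9.97 ≥ 0.353 ✓.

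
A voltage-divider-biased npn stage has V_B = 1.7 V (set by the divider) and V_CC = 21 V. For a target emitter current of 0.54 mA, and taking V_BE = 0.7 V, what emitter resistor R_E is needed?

R_E ≈ 1.9 kΩ

V_E = V_B − V_BE = 1.7 − 0.7 = 1 V.
R_E = V_E / I_E = 1 / 0.54 = 1.85 kΩ.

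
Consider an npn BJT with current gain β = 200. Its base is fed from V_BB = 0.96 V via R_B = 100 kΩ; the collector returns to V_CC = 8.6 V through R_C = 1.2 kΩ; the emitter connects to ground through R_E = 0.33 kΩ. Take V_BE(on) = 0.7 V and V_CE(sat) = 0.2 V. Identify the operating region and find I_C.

active; I_C ≈ 0.31 mA

Assume active. Base-emitter loop: I_B = (V_BB − V_BE)/(R_B + (β+1)R_E) = (0.96 − 0.7)/(100 + 201×0.33) = 0.00156 mA.
I_C = β·I_B = 200×0.00156 = 0.313 mA.
V_CE = V_CC − I_C·R_C − I_E·R_E = 8.6 − 0.313×1.2 − 0.314×0.33 = 8.12 V > V_CE(sat), so the active-region assumption holds.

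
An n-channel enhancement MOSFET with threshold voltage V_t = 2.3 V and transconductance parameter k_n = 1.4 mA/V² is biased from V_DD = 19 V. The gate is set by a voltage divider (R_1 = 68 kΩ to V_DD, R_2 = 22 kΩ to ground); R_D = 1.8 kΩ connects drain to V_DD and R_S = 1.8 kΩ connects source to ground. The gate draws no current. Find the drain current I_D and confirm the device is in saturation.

I_D ≈ 0.73 mA

V_G = V_DD·R_2/(R_1+R_2) = 19×22/90 = 4.64 V.
Assume saturation: I_D = (k_n/2)(V_GS − V_t)² with V_GS = V_G − I_D·R_S = 4.64 − 1.8·I_D.
Substituting gives 2.27·I_D² − 6.91·I_D + 3.85 = 0, with roots I_D = 0.734 or 2.31 mA.
The root I_D = 2.31 mA gives V_GS = 0.483 V ≤ V_t, so take I_D = 0.734 mA.
Then V_GS = 3.32 V and V_DS = V_DD − I_D(R_D+R_S) = 19 − 0.734×3.6 = 16.4 V.
Saturation requires V_DS ≥ V_GS − V_t = 1.02 V; 16.4 ≥ 1.02 ✓.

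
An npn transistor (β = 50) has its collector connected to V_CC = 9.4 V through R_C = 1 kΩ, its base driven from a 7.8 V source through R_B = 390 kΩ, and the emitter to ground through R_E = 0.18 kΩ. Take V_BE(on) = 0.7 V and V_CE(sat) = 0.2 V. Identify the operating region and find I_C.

Assume active. Base-emitter loop: I_B = (V_BB − V_BE)/(R_B + (β+1)R_E) = (7.8 − 0.7)/(390 + 51×0.18) = 0.0178 mA.
I_C = β·I_B = 50×0.0178 = 0.889 mA.
V_CE = V_CC − I_C·R_C − I_E·R_E = 9.4 − 0.889×1 − 0.907×0.18 = 8.35 V > V_CE(sat), so the active-region assumption holds.

active; I_C ≈ 0.89 mA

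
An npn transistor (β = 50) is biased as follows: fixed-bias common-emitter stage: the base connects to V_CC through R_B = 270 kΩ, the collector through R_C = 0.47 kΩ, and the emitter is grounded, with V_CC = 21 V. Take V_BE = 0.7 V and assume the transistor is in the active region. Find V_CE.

V_CE ≈ 19 V

Base loop: V_CC = I_B·R_B + V_BE, so I_B = (21 − 0.7)/270 kΩ = 0.0752 mA.
In the active region I_C = β·I_B = 50 × 0.0752 = 3.76 mA.
Collector loop: V_CE = V_CC − I_C·R_C = 21 − 3.76×0.47 = 19.2 V.
Since V_CE = 19.2 V > V_CE(sat) ≈ 0.2 V, the transistor is in the active region as assumed.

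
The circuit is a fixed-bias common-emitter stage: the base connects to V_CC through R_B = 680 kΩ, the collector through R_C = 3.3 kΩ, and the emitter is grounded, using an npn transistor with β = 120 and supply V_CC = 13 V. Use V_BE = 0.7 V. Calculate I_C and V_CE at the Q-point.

I_C ≈ 2.2 mA, V_CE ≈ 5.8 V

Base loop: V_CC = I_B·R_B + V_BE, so I_B = (13 − 0.7)/680 kΩ = 0.0181 mA.
In the active region I_C = β·I_B = 120 × 0.0181 = 2.17 mA.
Collector loop: V_CE = V_CC − I_C·R_C = 13 − 2.17×3.3 = 5.84 V.
Since V_CE = 5.84 V > V_CE(sat) ≈ 0.2 V, the transistor is in the active region as assumed.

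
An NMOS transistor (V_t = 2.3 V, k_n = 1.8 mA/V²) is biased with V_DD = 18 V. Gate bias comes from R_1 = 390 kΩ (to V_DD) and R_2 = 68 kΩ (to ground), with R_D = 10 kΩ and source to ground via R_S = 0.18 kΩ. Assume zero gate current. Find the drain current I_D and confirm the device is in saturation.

V_G = V_DD·R_2/(R_1+R_2) = 18×68/458 = 2.67 V.
Assume saturation: I_D = (k_n/2)(V_GS − V_t)² with V_GS = V_G − I_D·R_S = 2.67 − 0.18·I_D.
Substituting gives 0.0292·I_D² − 1.12·I_D + 0.125 = 0, with roots I_D = 0.112 or 38.3 mA.
The root I_D = 38.3 mA gives V_GS = -4.23 V ≤ V_t, so take I_D = 0.112 mA.
Then V_GS = 2.65 V and V_DS = V_DD − I_D(R_D+R_S) = 18 − 0.112×10.2 = 16.9 V.
Saturation requires V_DS ≥ V_GS − V_t = 0.352 V; 16.9 ≥ 0.352 ✓.

I_D ≈ 0.11 mA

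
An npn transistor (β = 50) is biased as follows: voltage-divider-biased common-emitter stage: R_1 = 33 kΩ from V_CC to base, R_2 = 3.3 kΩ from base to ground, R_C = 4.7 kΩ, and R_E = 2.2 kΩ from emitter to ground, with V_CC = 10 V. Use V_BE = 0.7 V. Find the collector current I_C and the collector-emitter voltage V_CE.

I_C ≈ 0.091 mA, V_CE ≈ 9.4 V

Thevenize the base divider: V_Th = V_CC·R_2/(R_1+R_2) = 10×3.3/36.3 = 0.909 V, R_Th = R_1‖R_2 = 3 kΩ.
Base-emitter loop: V_Th = I_B·R_Th + V_BE + (β+1)I_B·R_E, so I_B = (0.909 − 0.7) / (3 + 51×2.2) = 0.00182 mA.
I_C = β·I_B = 50×0.00182 = 0.0908 mA, and I_E = (β+1)I_B = 0.0926 mA.
V_CE = V_CC − I_C·R_C − I_E·R_E = 10 − 0.0908×4.7 − 0.0926×2.2 = 9.37 V.
V_CE = 9.37 V > 0.2 V confirms active-region operation.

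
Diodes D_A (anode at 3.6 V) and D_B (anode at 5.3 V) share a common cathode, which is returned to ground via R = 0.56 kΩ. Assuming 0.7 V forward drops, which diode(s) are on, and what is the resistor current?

Only D_B conducts; I_R ≈ 8.2 mA

Assume both conduct. Then node N would need to be at both 3.6−0.7 = 2.9 V and 5.3−0.7 = 4.6 V, which is impossible.
Assume only D_B conducts: V_N = 5.3 − 0.7 = 4.6 V, so I_R = 4.6/0.56 = 8.21 mA.
Check D_A: its anode-to-cathode voltage is 3.6 − 4.6 = -1 V < 0.7 V, so it is off. The assumption is consistent.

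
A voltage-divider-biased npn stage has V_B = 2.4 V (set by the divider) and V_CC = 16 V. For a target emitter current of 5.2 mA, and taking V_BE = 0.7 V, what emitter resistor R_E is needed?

V_E = V_B − V_BE = 2.4 − 0.7 = 1.7 V.
R_E = V_E / I_E = 1.7 / 5.2 = 0.327 kΩ.

R_E ≈ 0.33 kΩ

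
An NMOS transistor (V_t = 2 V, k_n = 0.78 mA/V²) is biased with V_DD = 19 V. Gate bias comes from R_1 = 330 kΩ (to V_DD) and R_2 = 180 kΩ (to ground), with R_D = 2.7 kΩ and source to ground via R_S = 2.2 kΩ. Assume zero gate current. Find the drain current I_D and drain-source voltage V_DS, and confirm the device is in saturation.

I_D ≈ 1.3 mA, V_DS ≈ 13 V

V_G = V_DD·R_2/(R_1+R_2) = 19×180/510 = 6.71 V.
Assume saturation: I_D = (k_n/2)(V_GS − V_t)² with V_GS = V_G − I_D·R_S = 6.71 − 2.2·I_D.
Substituting gives 1.89·I_D² − 9.08·I_D + 8.64 = 0, with roots I_D = 1.31 or 3.5 mA.
The root I_D = 3.5 mA gives V_GS = -0.996 V ≤ V_t, so take I_D = 1.31 mA.
Then V_GS = 3.83 V and V_DS = V_DD − I_D(R_D+R_S) = 19 − 1.31×4.9 = 12.6 V.
Saturation requires V_DS ≥ V_GS − V_t = 1.83 V; 12.6 ≥ 1.83 ✓.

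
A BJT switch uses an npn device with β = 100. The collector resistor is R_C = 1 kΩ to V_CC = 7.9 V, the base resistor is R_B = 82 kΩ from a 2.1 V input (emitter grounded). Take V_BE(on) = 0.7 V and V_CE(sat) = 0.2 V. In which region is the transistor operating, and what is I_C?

active; I_C ≈ 1.7 mA

Assume active. Base-emitter loop: I_B = (V_BB − V_BE)/R_B = (2.1 − 0.7)/82 = 0.0171 mA.
I_C = β·I_B = 100×0.0171 = 1.71 mA.
V_CE = V_CC − I_C·R_C = 7.9 − 1.71×1 = 6.19 V > V_CE(sat), so the active-region assumption holds.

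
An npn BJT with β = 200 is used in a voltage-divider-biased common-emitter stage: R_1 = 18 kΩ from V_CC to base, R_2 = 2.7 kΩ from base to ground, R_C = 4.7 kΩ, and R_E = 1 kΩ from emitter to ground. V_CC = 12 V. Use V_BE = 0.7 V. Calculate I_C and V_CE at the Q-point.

I_C ≈ 0.85 mA, V_CE ≈ 7.1 V

Thevenize the base divider: V_Th = V_CC·R_2/(R_1+R_2) = 12×2.7/20.7 = 1.57 V, R_Th = R_1‖R_2 = 2.35 kΩ.
Base-emitter loop: V_Th = I_B·R_Th + V_BE + (β+1)I_B·R_E, so I_B = (1.57 − 0.7) / (2.35 + 201×1) = 0.00425 mA.
I_C = β·I_B = 200×0.00425 = 0.851 mA, and I_E = (β+1)I_B = 0.855 mA.
V_CE = V_CC − I_C·R_C − I_E·R_E = 12 − 0.851×4.7 − 0.855×1 = 7.15 V.
V_CE = 7.15 V > 0.2 V confirms active-region operation.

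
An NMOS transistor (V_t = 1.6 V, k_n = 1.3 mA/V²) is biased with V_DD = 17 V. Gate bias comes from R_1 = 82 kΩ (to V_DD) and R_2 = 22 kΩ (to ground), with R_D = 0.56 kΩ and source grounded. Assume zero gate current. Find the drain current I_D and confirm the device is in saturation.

V_G = V_DD·R_2/(R_1+R_2) = 17×22/104 = 3.6 V. With the source grounded, V_GS = V_G = 3.6 V.
Assume saturation: I_D = (k_n/2)(V_GS − V_t)² = (1.3/2)×(3.6 − 1.6)² = 0.65×2² = 2.59 mA.
V_DS = V_DD − I_D·R_D = 17 − 2.59×0.56 = 15.5 V.
Saturation requires V_DS ≥ V_GS − V_t = 2 V; 15.5 ≥ 2 ✓.

I_D ≈ 2.6 mA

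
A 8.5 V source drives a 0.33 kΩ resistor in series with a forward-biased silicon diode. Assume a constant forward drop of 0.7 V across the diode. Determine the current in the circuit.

I ≈ 24 mA

KVL around the loop: 8.5 = V_D + I·R = 0.7 + I × 0.33 kΩ.
So I = (8.5 − 0.7) / 0.33 kΩ = 7.8 / 0.33 = 23.6 mA.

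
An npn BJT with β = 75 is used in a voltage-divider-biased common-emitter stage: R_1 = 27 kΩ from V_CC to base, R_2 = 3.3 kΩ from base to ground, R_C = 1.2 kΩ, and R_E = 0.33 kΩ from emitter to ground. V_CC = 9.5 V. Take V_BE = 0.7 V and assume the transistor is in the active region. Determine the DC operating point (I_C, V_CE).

I_C ≈ 0.9 mA, V_CE ≈ 8.1 V

Thevenize the base divider: V_Th = V_CC·R_2/(R_1+R_2) = 9.5×3.3/30.3 = 1.03 V, R_Th = R_1‖R_2 = 2.94 kΩ.
Base-emitter loop: V_Th = I_B·R_Th + V_BE + (β+1)I_B·R_E, so I_B = (1.03 − 0.7) / (2.94 + 76×0.33) = 0.0119 mA.
I_C = β·I_B = 75×0.0119 = 0.896 mA, and I_E = (β+1)I_B = 0.908 mA.
V_CE = V_CC − I_C·R_C − I_E·R_E = 9.5 − 0.896×1.2 − 0.908×0.33 = 8.13 V.
V_CE = 8.13 V > 0.2 V confirms active-region operation.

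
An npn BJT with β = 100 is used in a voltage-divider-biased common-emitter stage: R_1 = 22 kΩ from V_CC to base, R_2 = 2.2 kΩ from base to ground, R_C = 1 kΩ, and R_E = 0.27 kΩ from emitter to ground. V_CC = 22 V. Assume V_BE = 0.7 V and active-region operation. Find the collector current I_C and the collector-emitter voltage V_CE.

Thevenize the base divider: V_Th = V_CC·R_2/(R_1+R_2) = 22×2.2/24.2 = 2 V, R_Th = R_1‖R_2 = 2 kΩ.
Base-emitter loop: V_Th = I_B·R_Th + V_BE + (β+1)I_B·R_E, so I_B = (2 − 0.7) / (2 + 101×0.27) = 0.0444 mA.
I_C = β·I_B = 100×0.0444 = 4.44 mA, and I_E = (β+1)I_B = 4.49 mA.
V_CE = V_CC − I_C·R_C − I_E·R_E = 22 − 4.44×1 − 4.49×0.27 = 16.3 V.
V_CE = 16.3 V > 0.2 V confirms active-region operation.

I_C ≈ 4.4 mA, V_CE ≈ 16 V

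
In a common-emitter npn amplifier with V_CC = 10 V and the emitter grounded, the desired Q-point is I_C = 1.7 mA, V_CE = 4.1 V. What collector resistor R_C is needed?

R_C ≈ 3.5 kΩ

Collector loop: V_CC = I_C·R_C + V_CE.
R_C = (V_CC − V_CE)/I_C = (10 − 4.1)/1.7 = 3.47 kΩ.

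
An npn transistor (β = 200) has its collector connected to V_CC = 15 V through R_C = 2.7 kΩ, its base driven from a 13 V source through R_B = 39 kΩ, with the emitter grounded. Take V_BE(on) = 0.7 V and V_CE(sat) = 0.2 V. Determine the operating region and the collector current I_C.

saturation; I_C ≈ 5.5 mA

Assume active: I_B = (13 − 0.7)/39 = 0.315 mA, giving I_C = β·I_B = 63.1 mA.
But then V_CE = 15 − 63.1×2.7 = -155 V < V_CE(sat) = 0.2 V — impossible in the active region.
So the transistor is saturated. With V_CE = 0.2 V, I_C = (V_CC − 0.2)/R_C = 14.8/2.7 = 5.48 mA.
Check: β·I_B = 63.1 mA > I_C = 5.48 mA, confirming saturation.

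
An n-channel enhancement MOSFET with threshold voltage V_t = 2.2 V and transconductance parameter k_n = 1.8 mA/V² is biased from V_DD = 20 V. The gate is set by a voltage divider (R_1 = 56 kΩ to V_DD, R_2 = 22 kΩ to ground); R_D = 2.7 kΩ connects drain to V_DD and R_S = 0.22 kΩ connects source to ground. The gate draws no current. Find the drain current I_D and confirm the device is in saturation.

V_G = V_DD·R_2/(R_1+R_2) = 20×22/78 = 5.64 V.
Assume saturation: I_D = (k_n/2)(V_GS − V_t)² with V_GS = V_G − I_D·R_S = 5.64 − 0.22·I_D.
Substituting gives 0.0436·I_D² − 2.36·I_D + 10.7 = 0, with roots I_D = 4.96 or 49.3 mA.
The root I_D = 49.3 mA gives V_GS = -5.2 V ≤ V_t, so take I_D = 4.96 mA.
Then V_GS = 4.55 V and V_DS = V_DD − I_D(R_D+R_S) = 20 − 4.96×2.92 = 5.5 V.
Saturation requires V_DS ≥ V_GS − V_t = 2.35 V; 5.5 ≥ 2.35 ✓.

I_D ≈ 5 mA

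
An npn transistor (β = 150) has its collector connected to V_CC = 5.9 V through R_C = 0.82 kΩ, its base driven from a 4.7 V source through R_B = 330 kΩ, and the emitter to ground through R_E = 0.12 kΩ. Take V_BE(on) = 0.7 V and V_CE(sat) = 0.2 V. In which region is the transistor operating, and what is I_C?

Assume active. Base-emitter loop: I_B = (V_BB − V_BE)/(R_B + (β+1)R_E) = (4.7 − 0.7)/(330 + 151×0.12) = 0.0115 mA.
I_C = β·I_B = 150×0.0115 = 1.72 mA.
V_CE = V_CC − I_C·R_C − I_E·R_E = 5.9 − 1.72×0.82 − 1.74×0.12 = 4.28 V > V_CE(sat), so the active-region assumption holds.

active; I_C ≈ 1.7 mA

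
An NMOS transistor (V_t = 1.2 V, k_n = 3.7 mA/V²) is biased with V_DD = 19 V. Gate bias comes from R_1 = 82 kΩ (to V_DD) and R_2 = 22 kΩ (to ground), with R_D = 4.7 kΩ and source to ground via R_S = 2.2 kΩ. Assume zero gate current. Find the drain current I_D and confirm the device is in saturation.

V_G = V_DD·R_2/(R_1+R_2) = 19×22/104 = 4.02 V.
Assume saturation: I_D = (k_n/2)(V_GS − V_t)² with V_GS = V_G − I_D·R_S = 4.02 − 2.2·I_D.
Substituting gives 8.95·I_D² − 23.9·I_D + 14.7 = 0, with roots I_D = 0.955 or 1.72 mA.
The root I_D = 1.72 mA gives V_GS = 0.236 V ≤ V_t, so take I_D = 0.955 mA.
Then V_GS = 1.92 V and V_DS = V_DD − I_D(R_D+R_S) = 19 − 0.955×6.9 = 12.4 V.
Saturation requires V_DS ≥ V_GS − V_t = 0.718 V; 12.4 ≥ 0.718 ✓.

I_D ≈ 0.95 mA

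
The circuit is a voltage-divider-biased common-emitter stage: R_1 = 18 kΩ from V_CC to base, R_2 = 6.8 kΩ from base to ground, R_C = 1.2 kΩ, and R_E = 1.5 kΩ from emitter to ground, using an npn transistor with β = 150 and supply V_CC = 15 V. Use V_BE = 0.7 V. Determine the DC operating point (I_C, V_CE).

I_C ≈ 2.2 mA, V_CE ≈ 9 V

Thevenize the base divider: V_Th = V_CC·R_2/(R_1+R_2) = 15×6.8/24.8 = 4.11 V, R_Th = R_1‖R_2 = 4.94 kΩ.
Base-emitter loop: V_Th = I_B·R_Th + V_BE + (β+1)I_B·R_E, so I_B = (4.11 − 0.7) / (4.94 + 151×1.5) = 0.0147 mA.
I_C = β·I_B = 150×0.0147 = 2.21 mA, and I_E = (β+1)I_B = 2.23 mA.
V_CE = V_CC − I_C·R_C − I_E·R_E = 15 − 2.21×1.2 − 2.23×1.5 = 9.01 V.
V_CE = 9.01 V > 0.2 V confirms active-region operation.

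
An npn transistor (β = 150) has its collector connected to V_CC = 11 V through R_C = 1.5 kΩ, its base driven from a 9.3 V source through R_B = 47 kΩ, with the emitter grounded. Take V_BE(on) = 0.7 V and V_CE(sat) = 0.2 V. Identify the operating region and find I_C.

Assume active: I_B = (9.3 − 0.7)/47 = 0.183 mA, giving I_C = β·I_B = 27.4 mA.
But then V_CE = 11 − 27.4×1.5 = -30.2 V < V_CE(sat) = 0.2 V — impossible in the active region.
So the transistor is saturated. With V_CE = 0.2 V, I_C = (V_CC − 0.2)/R_C = 10.8/1.5 = 7.2 mA.
Check: β·I_B = 27.4 mA > I_C = 7.2 mA, confirming saturation.

saturation; I_C ≈ 7.2 mA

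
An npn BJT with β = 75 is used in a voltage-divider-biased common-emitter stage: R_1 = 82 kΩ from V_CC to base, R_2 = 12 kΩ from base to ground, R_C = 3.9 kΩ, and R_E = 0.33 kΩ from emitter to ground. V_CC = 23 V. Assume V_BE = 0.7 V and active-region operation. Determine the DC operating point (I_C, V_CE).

Thevenize the base divider: V_Th = V_CC·R_2/(R_1+R_2) = 23×12/94 = 2.94 V, R_Th = R_1‖R_2 = 10.5 kΩ.
Base-emitter loop: V_Th = I_B·R_Th + V_BE + (β+1)I_B·R_E, so I_B = (2.94 − 0.7) / (10.5 + 76×0.33) = 0.0629 mA.
I_C = β·I_B = 75×0.0629 = 4.72 mA, and I_E = (β+1)I_B = 4.78 mA.
V_CE = V_CC − I_C·R_C − I_E·R_E = 23 − 4.72×3.9 − 4.78×0.33 = 3.02 V.
V_CE = 3.02 V > 0.2 V confirms active-region operation.

I_C ≈ 4.7 mA, V_CE ≈ 3 V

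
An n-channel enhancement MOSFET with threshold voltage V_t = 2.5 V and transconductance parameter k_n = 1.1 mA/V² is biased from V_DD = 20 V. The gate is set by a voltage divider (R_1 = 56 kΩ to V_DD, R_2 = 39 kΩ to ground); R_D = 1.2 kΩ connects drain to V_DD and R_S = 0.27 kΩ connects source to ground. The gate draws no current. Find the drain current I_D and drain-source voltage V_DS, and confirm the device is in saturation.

V_G = V_DD·R_2/(R_1+R_2) = 20×39/95 = 8.21 V.
Assume saturation: I_D = (k_n/2)(V_GS − V_t)² with V_GS = V_G − I_D·R_S = 8.21 − 0.27·I_D.
Substituting gives 0.0401·I_D² − 2.7·I_D + 17.9 = 0, with roots I_D = 7.49 or 59.8 mA.
The root I_D = 59.8 mA gives V_GS = -7.92 V ≤ V_t, so take I_D = 7.49 mA.
Then V_GS = 6.19 V and V_DS = V_DD − I_D(R_D+R_S) = 20 − 7.49×1.47 = 9 V.
Saturation requires V_DS ≥ V_GS − V_t = 3.69 V; 9 ≥ 3.69 ✓.

I_D ≈ 7.5 mA, V_DS ≈ 9 V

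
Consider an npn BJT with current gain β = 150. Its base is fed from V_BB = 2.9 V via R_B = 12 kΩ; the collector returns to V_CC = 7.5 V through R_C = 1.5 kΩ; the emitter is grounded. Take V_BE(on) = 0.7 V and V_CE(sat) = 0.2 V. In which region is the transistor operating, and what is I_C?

saturation; I_C ≈ 4.9 mA

Assume active: I_B = (2.9 − 0.7)/12 = 0.183 mA, giving I_C = β·I_B = 27.5 mA.
But then V_CE = 7.5 − 27.5×1.5 = -33.8 V < V_CE(sat) = 0.2 V — impossible in the active region.
So the transistor is saturated. With V_CE = 0.2 V, I_C = (V_CC − 0.2)/R_C = 7.3/1.5 = 4.87 mA.
Check: β·I_B = 27.5 mA > I_C = 4.87 mA, confirming saturation.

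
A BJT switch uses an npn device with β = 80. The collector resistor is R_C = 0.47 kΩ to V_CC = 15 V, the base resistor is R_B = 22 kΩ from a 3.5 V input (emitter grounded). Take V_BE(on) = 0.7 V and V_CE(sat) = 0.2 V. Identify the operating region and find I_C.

Assume active. Base-emitter loop: I_B = (V_BB − V_BE)/R_B = (3.5 − 0.7)/22 = 0.127 mA.
I_C = β·I_B = 80×0.127 = 10.2 mA.
V_CE = V_CC − I_C·R_C = 15 − 10.2×0.47 = 10.2 V > V_CE(sat), so the active-region assumption holds.

active; I_C ≈ 10 mA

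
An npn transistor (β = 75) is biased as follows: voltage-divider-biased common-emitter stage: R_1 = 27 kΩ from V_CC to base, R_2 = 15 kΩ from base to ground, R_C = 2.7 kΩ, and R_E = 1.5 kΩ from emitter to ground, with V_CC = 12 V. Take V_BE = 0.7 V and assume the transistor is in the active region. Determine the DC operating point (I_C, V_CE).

Thevenize the base divider: V_Th = V_CC·R_2/(R_1+R_2) = 12×15/42 = 4.29 V, R_Th = R_1‖R_2 = 9.64 kΩ.
Base-emitter loop: V_Th = I_B·R_Th + V_BE + (β+1)I_B·R_E, so I_B = (4.29 − 0.7) / (9.64 + 76×1.5) = 0.029 mA.
I_C = β·I_B = 75×0.029 = 2.18 mA, and I_E = (β+1)I_B = 2.2 mA.
V_CE = V_CC − I_C·R_C − I_E·R_E = 12 − 2.18×2.7 − 2.2×1.5 = 2.82 V.
V_CE = 2.82 V > 0.2 V confirms active-region operation.

I_C ≈ 2.2 mA, V_CE ≈ 2.8 V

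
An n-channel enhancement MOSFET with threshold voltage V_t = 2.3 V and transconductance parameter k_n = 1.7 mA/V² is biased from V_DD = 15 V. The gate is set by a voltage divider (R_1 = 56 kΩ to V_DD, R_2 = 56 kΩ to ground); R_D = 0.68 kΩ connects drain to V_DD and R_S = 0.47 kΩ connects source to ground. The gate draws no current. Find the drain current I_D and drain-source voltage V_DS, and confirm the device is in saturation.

I_D ≈ 5.6 mA, V_DS ≈ 8.6 V

V_G = V_DD·R_2/(R_1+R_2) = 15×56/112 = 7.5 V.
Assume saturation: I_D = (k_n/2)(V_GS − V_t)² with V_GS = V_G − I_D·R_S = 7.5 − 0.47·I_D.
Substituting gives 0.188·I_D² − 5.15·I_D + 23 = 0, with roots I_D = 5.6 or 21.9 mA.
The root I_D = 21.9 mA gives V_GS = -2.77 V ≤ V_t, so take I_D = 5.6 mA.
Then V_GS = 4.87 V and V_DS = V_DD − I_D(R_D+R_S) = 15 − 5.6×1.15 = 8.56 V.
Saturation requires V_DS ≥ V_GS − V_t = 2.57 V; 8.56 ≥ 2.57 ✓.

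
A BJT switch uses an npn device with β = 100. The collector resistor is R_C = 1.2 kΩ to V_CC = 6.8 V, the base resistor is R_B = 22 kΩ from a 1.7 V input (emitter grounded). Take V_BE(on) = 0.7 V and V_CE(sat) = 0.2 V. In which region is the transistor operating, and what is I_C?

Assume active. Base-emitter loop: I_B = (V_BB − V_BE)/R_B = (1.7 − 0.7)/22 = 0.0455 mA.
I_C = β·I_B = 100×0.0455 = 4.55 mA.
V_CE = V_CC − I_C·R_C = 6.8 − 4.55×1.2 = 1.35 V > V_CE(sat), so the active-region assumption holds.

active; I_C ≈ 4.5 mA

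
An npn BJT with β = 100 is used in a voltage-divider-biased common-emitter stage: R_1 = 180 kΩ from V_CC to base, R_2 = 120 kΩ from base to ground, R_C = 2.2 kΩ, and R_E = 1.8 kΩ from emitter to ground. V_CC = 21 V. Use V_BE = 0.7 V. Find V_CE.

V_CE ≈ 8.8 V

Thevenize the base divider: V_Th = V_CC·R_2/(R_1+R_2) = 21×120/300 = 8.4 V, R_Th = R_1‖R_2 = 72 kΩ.
Base-emitter loop: V_Th = I_B·R_Th + V_BE + (β+1)I_B·R_E, so I_B = (8.4 − 0.7) / (72 + 101×1.8) = 0.0303 mA.
I_C = β·I_B = 100×0.0303 = 3.03 mA, and I_E = (β+1)I_B = 3.06 mA.
V_CE = V_CC − I_C·R_C − I_E·R_E = 21 − 3.03×2.2 − 3.06×1.8 = 8.81 V.
V_CE = 8.81 V > 0.2 V confirms active-region operation.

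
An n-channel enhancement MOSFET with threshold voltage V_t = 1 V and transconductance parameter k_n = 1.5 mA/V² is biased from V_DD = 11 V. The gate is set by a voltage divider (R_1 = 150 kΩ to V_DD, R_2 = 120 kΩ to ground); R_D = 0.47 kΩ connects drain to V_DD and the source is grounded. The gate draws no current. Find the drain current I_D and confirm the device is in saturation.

V_G = V_DD·R_2/(R_1+R_2) = 11×120/270 = 4.89 V. With the source grounded, V_GS = V_G = 4.89 V.
Assume saturation: I_D = (k_n/2)(V_GS − V_t)² = (1.5/2)×(4.89 − 1)² = 0.75×3.89² = 11.3 mA.
V_DS = V_DD − I_D·R_D = 11 − 11.3×0.47 = 5.67 V.
Saturation requires V_DS ≥ V_GS − V_t = 3.89 V; 5.67 ≥ 3.89 ✓.

I_D ≈ 11 mA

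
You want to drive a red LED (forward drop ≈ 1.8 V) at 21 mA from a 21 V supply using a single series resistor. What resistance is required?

The resistor drops V_S − V_D = 21 − 1.8 = 19.2 V at 21 mA.
R = 19.2 V / 21 mA = 0.914 kΩ.

R ≈ 0.91 kΩ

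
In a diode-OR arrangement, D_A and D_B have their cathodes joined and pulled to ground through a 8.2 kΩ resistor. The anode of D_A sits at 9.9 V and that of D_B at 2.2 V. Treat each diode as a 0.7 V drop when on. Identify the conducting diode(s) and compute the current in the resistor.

Assume both conduct. Then node N would need to be at both 9.9−0.7 = 9.2 V and 2.2−0.7 = 1.5 V, which is impossible.
Assume only D_A conducts: V_N = 9.9 − 0.7 = 9.2 V, so I_R = 9.2/8.2 = 1.12 mA.
Check D_B: its anode-to-cathode voltage is 2.2 − 9.2 = -7 V < 0.7 V, so it is off. The assumption is consistent.

Only D_A conducts; I_R ≈ 1.1 mA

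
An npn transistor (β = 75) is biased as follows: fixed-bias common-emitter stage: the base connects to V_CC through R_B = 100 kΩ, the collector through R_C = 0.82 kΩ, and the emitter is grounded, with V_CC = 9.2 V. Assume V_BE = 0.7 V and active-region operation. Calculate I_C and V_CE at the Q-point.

I_C ≈ 6.4 mA, V_CE ≈ 4 V

Base loop: V_CC = I_B·R_B + V_BE, so I_B = (9.2 − 0.7)/100 kΩ = 0.085 mA.
In the active region I_C = β·I_B = 75 × 0.085 = 6.38 mA.
Collector loop: V_CE = V_CC − I_C·R_C = 9.2 − 6.38×0.82 = 3.97 V.
Since V_CE = 3.97 V > V_CE(sat) ≈ 0.2 V, the transistor is in the active region as assumed.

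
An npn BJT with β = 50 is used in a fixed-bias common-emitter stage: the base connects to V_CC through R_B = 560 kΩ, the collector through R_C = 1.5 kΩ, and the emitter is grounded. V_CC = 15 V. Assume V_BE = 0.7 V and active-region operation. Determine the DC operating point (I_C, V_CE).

I_C ≈ 1.3 mA, V_CE ≈ 13 V

Base loop: V_CC = I_B·R_B + V_BE, so I_B = (15 − 0.7)/560 kΩ = 0.0255 mA.
In the active region I_C = β·I_B = 50 × 0.0255 = 1.28 mA.
Collector loop: V_CE = V_CC − I_C·R_C = 15 − 1.28×1.5 = 13.1 V.
Since V_CE = 13.1 V > V_CE(sat) ≈ 0.2 V, the transistor is in the active region as assumed.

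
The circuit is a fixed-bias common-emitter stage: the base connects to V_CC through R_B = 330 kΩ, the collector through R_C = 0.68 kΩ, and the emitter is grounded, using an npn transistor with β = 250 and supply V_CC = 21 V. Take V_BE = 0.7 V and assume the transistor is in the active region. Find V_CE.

Base loop: V_CC = I_B·R_B + V_BE, so I_B = (21 − 0.7)/330 kΩ = 0.0615 mA.
In the active region I_C = β·I_B = 250 × 0.0615 = 15.4 mA.
Collector loop: V_CE = V_CC − I_C·R_C = 21 − 15.4×0.68 = 10.5 V.
Since V_CE = 10.5 V > V_CE(sat) ≈ 0.2 V, the transistor is in the active region as assumed.

V_CE ≈ 11 V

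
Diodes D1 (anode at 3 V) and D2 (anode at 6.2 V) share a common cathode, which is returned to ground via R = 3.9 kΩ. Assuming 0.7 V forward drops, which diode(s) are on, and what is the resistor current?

Only D2 conducts; I_R ≈ 1.4 mA

Assume both conduct. Then node N would need to be at both 3−0.7 = 2.3 V and 6.2−0.7 = 5.5 V, which is impossible.
Assume only D2 conducts: V_N = 6.2 − 0.7 = 5.5 V, so I_R = 5.5/3.9 = 1.41 mA.
Check D1: its anode-to-cathode voltage is 3 − 5.5 = -2.5 V < 0.7 V, so it is off. The assumption is consistent.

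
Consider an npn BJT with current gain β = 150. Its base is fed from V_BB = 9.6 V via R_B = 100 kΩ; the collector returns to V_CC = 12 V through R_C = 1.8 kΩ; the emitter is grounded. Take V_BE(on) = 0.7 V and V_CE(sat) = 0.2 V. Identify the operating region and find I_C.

saturation; I_C ≈ 6.6 mA

Assume active: I_B = (9.6 − 0.7)/100 = 0.089 mA, giving I_C = β·I_B = 13.4 mA.
But then V_CE = 12 − 13.4×1.8 = -12 V < V_CE(sat) = 0.2 V — impossible in the active region.
So the transistor is saturated. With V_CE = 0.2 V, I_C = (V_CC − 0.2)/R_C = 11.8/1.8 = 6.56 mA.
Check: β·I_B = 13.4 mA > I_C = 6.56 mA, confirming saturation.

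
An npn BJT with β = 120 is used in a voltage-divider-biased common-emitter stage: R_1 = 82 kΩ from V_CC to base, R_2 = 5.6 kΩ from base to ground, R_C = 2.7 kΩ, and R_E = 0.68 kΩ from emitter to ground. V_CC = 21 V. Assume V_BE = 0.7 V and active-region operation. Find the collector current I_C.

I_C ≈ 0.88 mA

Thevenize the base divider: V_Th = V_CC·R_2/(R_1+R_2) = 21×5.6/87.6 = 1.34 V, R_Th = R_1‖R_2 = 5.24 kΩ.
Base-emitter loop: V_Th = I_B·R_Th + V_BE + (β+1)I_B·R_E, so I_B = (1.34 − 0.7) / (5.24 + 121×0.68) = 0.00734 mA.
I_C = β·I_B = 120×0.00734 = 0.881 mA, and I_E = (β+1)I_B = 0.888 mA.
V_CE = V_CC − I_C·R_C − I_E·R_E = 21 − 0.881×2.7 − 0.888×0.68 = 18 V.
V_CE = 18 V > 0.2 V confirms active-region operation.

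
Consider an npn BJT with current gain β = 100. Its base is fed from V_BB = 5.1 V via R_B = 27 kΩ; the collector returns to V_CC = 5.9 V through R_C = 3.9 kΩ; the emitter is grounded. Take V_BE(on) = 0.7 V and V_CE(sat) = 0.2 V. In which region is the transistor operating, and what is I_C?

saturation; I_C ≈ 1.5 mA

Assume active: I_B = (5.1 − 0.7)/27 = 0.163 mA, giving I_C = β·I_B = 16.3 mA.
But then V_CE = 5.9 − 16.3×3.9 = -57.7 V < V_CE(sat) = 0.2 V — impossible in the active region.
So the transistor is saturated. With V_CE = 0.2 V, I_C = (V_CC − 0.2)/R_C = 5.7/3.9 = 1.46 mA.
Check: β·I_B = 16.3 mA > I_C = 1.46 mA, confirming saturation.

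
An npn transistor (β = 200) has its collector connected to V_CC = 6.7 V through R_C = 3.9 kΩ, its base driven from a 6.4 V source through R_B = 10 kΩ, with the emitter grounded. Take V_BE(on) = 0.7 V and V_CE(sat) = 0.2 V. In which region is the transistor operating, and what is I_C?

Assume active: I_B = (6.4 − 0.7)/10 = 0.57 mA, giving I_C = β·I_B = 114 mA.
But then V_CE = 6.7 − 114×3.9 = -438 V < V_CE(sat) = 0.2 V — impossible in the active region.
So the transistor is saturated. With V_CE = 0.2 V, I_C = (V_CC − 0.2)/R_C = 6.5/3.9 = 1.67 mA.
Check: β·I_B = 114 mA > I_C = 1.67 mA, confirming saturation.

saturation; I_C ≈ 1.7 mA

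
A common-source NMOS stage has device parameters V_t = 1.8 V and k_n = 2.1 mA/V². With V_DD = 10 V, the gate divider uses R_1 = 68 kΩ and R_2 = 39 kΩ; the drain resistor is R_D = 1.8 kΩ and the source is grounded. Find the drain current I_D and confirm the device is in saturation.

V_G = V_DD·R_2/(R_1+R_2) = 10×39/107 = 3.64 V. With the source grounded, V_GS = V_G = 3.64 V.
Assume saturation: I_D = (k_n/2)(V_GS − V_t)² = (2.1/2)×(3.64 − 1.8)² = 1.05×1.84² = 3.57 mA.
V_DS = V_DD − I_D·R_D = 10 − 3.57×1.8 = 3.57 V.
Saturation requires V_DS ≥ V_GS − V_t = 1.84 V; 3.57 ≥ 1.84 ✓.

I_D ≈ 3.6 mA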